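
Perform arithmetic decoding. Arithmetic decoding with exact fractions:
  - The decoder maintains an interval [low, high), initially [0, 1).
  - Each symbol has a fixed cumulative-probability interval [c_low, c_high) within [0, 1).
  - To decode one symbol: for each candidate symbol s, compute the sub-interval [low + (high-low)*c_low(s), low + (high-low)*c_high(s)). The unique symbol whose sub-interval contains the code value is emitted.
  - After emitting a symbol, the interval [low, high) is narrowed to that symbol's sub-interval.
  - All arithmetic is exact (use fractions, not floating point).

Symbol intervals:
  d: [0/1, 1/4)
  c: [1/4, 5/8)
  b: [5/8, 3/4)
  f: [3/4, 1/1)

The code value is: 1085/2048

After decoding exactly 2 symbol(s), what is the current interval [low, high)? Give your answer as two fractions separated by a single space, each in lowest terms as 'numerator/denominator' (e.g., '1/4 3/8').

Answer: 31/64 17/32

Derivation:
Step 1: interval [0/1, 1/1), width = 1/1 - 0/1 = 1/1
  'd': [0/1 + 1/1*0/1, 0/1 + 1/1*1/4) = [0/1, 1/4)
  'c': [0/1 + 1/1*1/4, 0/1 + 1/1*5/8) = [1/4, 5/8) <- contains code 1085/2048
  'b': [0/1 + 1/1*5/8, 0/1 + 1/1*3/4) = [5/8, 3/4)
  'f': [0/1 + 1/1*3/4, 0/1 + 1/1*1/1) = [3/4, 1/1)
  emit 'c', narrow to [1/4, 5/8)
Step 2: interval [1/4, 5/8), width = 5/8 - 1/4 = 3/8
  'd': [1/4 + 3/8*0/1, 1/4 + 3/8*1/4) = [1/4, 11/32)
  'c': [1/4 + 3/8*1/4, 1/4 + 3/8*5/8) = [11/32, 31/64)
  'b': [1/4 + 3/8*5/8, 1/4 + 3/8*3/4) = [31/64, 17/32) <- contains code 1085/2048
  'f': [1/4 + 3/8*3/4, 1/4 + 3/8*1/1) = [17/32, 5/8)
  emit 'b', narrow to [31/64, 17/32)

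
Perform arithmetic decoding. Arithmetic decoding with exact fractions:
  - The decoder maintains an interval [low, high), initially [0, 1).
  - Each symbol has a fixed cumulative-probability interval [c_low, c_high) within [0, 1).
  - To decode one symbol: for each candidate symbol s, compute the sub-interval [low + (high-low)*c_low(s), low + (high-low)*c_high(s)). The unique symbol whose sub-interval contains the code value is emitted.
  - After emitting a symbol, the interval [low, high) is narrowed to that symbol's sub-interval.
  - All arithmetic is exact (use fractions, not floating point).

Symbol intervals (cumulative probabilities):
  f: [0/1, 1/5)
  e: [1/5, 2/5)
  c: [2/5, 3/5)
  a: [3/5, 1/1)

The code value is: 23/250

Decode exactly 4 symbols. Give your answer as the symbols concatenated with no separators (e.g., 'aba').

Answer: fcec

Derivation:
Step 1: interval [0/1, 1/1), width = 1/1 - 0/1 = 1/1
  'f': [0/1 + 1/1*0/1, 0/1 + 1/1*1/5) = [0/1, 1/5) <- contains code 23/250
  'e': [0/1 + 1/1*1/5, 0/1 + 1/1*2/5) = [1/5, 2/5)
  'c': [0/1 + 1/1*2/5, 0/1 + 1/1*3/5) = [2/5, 3/5)
  'a': [0/1 + 1/1*3/5, 0/1 + 1/1*1/1) = [3/5, 1/1)
  emit 'f', narrow to [0/1, 1/5)
Step 2: interval [0/1, 1/5), width = 1/5 - 0/1 = 1/5
  'f': [0/1 + 1/5*0/1, 0/1 + 1/5*1/5) = [0/1, 1/25)
  'e': [0/1 + 1/5*1/5, 0/1 + 1/5*2/5) = [1/25, 2/25)
  'c': [0/1 + 1/5*2/5, 0/1 + 1/5*3/5) = [2/25, 3/25) <- contains code 23/250
  'a': [0/1 + 1/5*3/5, 0/1 + 1/5*1/1) = [3/25, 1/5)
  emit 'c', narrow to [2/25, 3/25)
Step 3: interval [2/25, 3/25), width = 3/25 - 2/25 = 1/25
  'f': [2/25 + 1/25*0/1, 2/25 + 1/25*1/5) = [2/25, 11/125)
  'e': [2/25 + 1/25*1/5, 2/25 + 1/25*2/5) = [11/125, 12/125) <- contains code 23/250
  'c': [2/25 + 1/25*2/5, 2/25 + 1/25*3/5) = [12/125, 13/125)
  'a': [2/25 + 1/25*3/5, 2/25 + 1/25*1/1) = [13/125, 3/25)
  emit 'e', narrow to [11/125, 12/125)
Step 4: interval [11/125, 12/125), width = 12/125 - 11/125 = 1/125
  'f': [11/125 + 1/125*0/1, 11/125 + 1/125*1/5) = [11/125, 56/625)
  'e': [11/125 + 1/125*1/5, 11/125 + 1/125*2/5) = [56/625, 57/625)
  'c': [11/125 + 1/125*2/5, 11/125 + 1/125*3/5) = [57/625, 58/625) <- contains code 23/250
  'a': [11/125 + 1/125*3/5, 11/125 + 1/125*1/1) = [58/625, 12/125)
  emit 'c', narrow to [57/625, 58/625)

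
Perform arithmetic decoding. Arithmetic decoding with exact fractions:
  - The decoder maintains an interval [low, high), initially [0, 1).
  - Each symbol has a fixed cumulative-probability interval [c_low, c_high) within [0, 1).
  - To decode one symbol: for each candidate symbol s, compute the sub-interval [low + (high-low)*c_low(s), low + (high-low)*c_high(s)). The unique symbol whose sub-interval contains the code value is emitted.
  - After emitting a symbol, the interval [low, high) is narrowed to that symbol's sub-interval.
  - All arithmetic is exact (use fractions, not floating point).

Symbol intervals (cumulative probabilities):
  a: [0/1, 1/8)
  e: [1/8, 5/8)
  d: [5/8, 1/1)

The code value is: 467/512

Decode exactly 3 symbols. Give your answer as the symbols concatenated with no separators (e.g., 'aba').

Answer: dde

Derivation:
Step 1: interval [0/1, 1/1), width = 1/1 - 0/1 = 1/1
  'a': [0/1 + 1/1*0/1, 0/1 + 1/1*1/8) = [0/1, 1/8)
  'e': [0/1 + 1/1*1/8, 0/1 + 1/1*5/8) = [1/8, 5/8)
  'd': [0/1 + 1/1*5/8, 0/1 + 1/1*1/1) = [5/8, 1/1) <- contains code 467/512
  emit 'd', narrow to [5/8, 1/1)
Step 2: interval [5/8, 1/1), width = 1/1 - 5/8 = 3/8
  'a': [5/8 + 3/8*0/1, 5/8 + 3/8*1/8) = [5/8, 43/64)
  'e': [5/8 + 3/8*1/8, 5/8 + 3/8*5/8) = [43/64, 55/64)
  'd': [5/8 + 3/8*5/8, 5/8 + 3/8*1/1) = [55/64, 1/1) <- contains code 467/512
  emit 'd', narrow to [55/64, 1/1)
Step 3: interval [55/64, 1/1), width = 1/1 - 55/64 = 9/64
  'a': [55/64 + 9/64*0/1, 55/64 + 9/64*1/8) = [55/64, 449/512)
  'e': [55/64 + 9/64*1/8, 55/64 + 9/64*5/8) = [449/512, 485/512) <- contains code 467/512
  'd': [55/64 + 9/64*5/8, 55/64 + 9/64*1/1) = [485/512, 1/1)
  emit 'e', narrow to [449/512, 485/512)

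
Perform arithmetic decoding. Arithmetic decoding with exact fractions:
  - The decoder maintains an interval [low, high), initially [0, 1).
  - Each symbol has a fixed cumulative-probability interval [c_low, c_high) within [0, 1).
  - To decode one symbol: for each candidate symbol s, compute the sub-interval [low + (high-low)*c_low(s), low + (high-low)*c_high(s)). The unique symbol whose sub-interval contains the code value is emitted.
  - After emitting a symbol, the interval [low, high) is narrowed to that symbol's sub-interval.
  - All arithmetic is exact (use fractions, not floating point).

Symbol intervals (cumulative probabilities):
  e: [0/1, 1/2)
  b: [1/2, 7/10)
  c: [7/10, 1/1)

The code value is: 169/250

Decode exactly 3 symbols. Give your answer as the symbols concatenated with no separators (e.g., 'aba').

Step 1: interval [0/1, 1/1), width = 1/1 - 0/1 = 1/1
  'e': [0/1 + 1/1*0/1, 0/1 + 1/1*1/2) = [0/1, 1/2)
  'b': [0/1 + 1/1*1/2, 0/1 + 1/1*7/10) = [1/2, 7/10) <- contains code 169/250
  'c': [0/1 + 1/1*7/10, 0/1 + 1/1*1/1) = [7/10, 1/1)
  emit 'b', narrow to [1/2, 7/10)
Step 2: interval [1/2, 7/10), width = 7/10 - 1/2 = 1/5
  'e': [1/2 + 1/5*0/1, 1/2 + 1/5*1/2) = [1/2, 3/5)
  'b': [1/2 + 1/5*1/2, 1/2 + 1/5*7/10) = [3/5, 16/25)
  'c': [1/2 + 1/5*7/10, 1/2 + 1/5*1/1) = [16/25, 7/10) <- contains code 169/250
  emit 'c', narrow to [16/25, 7/10)
Step 3: interval [16/25, 7/10), width = 7/10 - 16/25 = 3/50
  'e': [16/25 + 3/50*0/1, 16/25 + 3/50*1/2) = [16/25, 67/100)
  'b': [16/25 + 3/50*1/2, 16/25 + 3/50*7/10) = [67/100, 341/500) <- contains code 169/250
  'c': [16/25 + 3/50*7/10, 16/25 + 3/50*1/1) = [341/500, 7/10)
  emit 'b', narrow to [67/100, 341/500)

Answer: bcb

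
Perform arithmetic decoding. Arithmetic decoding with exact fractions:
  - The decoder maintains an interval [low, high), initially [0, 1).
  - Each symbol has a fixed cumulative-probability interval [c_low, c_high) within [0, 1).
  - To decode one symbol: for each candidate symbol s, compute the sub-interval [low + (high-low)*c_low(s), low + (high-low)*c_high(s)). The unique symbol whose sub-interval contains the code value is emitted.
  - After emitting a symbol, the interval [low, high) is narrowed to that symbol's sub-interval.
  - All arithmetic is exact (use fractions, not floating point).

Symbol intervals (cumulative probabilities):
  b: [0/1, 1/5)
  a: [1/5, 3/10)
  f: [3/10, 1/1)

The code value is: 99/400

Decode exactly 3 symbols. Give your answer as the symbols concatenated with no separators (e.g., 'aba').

Answer: afa

Derivation:
Step 1: interval [0/1, 1/1), width = 1/1 - 0/1 = 1/1
  'b': [0/1 + 1/1*0/1, 0/1 + 1/1*1/5) = [0/1, 1/5)
  'a': [0/1 + 1/1*1/5, 0/1 + 1/1*3/10) = [1/5, 3/10) <- contains code 99/400
  'f': [0/1 + 1/1*3/10, 0/1 + 1/1*1/1) = [3/10, 1/1)
  emit 'a', narrow to [1/5, 3/10)
Step 2: interval [1/5, 3/10), width = 3/10 - 1/5 = 1/10
  'b': [1/5 + 1/10*0/1, 1/5 + 1/10*1/5) = [1/5, 11/50)
  'a': [1/5 + 1/10*1/5, 1/5 + 1/10*3/10) = [11/50, 23/100)
  'f': [1/5 + 1/10*3/10, 1/5 + 1/10*1/1) = [23/100, 3/10) <- contains code 99/400
  emit 'f', narrow to [23/100, 3/10)
Step 3: interval [23/100, 3/10), width = 3/10 - 23/100 = 7/100
  'b': [23/100 + 7/100*0/1, 23/100 + 7/100*1/5) = [23/100, 61/250)
  'a': [23/100 + 7/100*1/5, 23/100 + 7/100*3/10) = [61/250, 251/1000) <- contains code 99/400
  'f': [23/100 + 7/100*3/10, 23/100 + 7/100*1/1) = [251/1000, 3/10)
  emit 'a', narrow to [61/250, 251/1000)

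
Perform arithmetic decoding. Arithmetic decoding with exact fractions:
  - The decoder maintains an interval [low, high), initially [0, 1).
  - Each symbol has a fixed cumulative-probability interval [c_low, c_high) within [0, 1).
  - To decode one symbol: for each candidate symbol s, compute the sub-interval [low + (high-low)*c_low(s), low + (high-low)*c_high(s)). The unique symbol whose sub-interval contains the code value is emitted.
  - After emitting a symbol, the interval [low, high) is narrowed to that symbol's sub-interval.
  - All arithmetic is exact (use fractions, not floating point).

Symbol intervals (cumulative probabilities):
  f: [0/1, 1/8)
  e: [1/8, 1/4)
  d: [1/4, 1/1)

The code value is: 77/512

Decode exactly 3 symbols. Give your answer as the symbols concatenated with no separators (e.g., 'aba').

Step 1: interval [0/1, 1/1), width = 1/1 - 0/1 = 1/1
  'f': [0/1 + 1/1*0/1, 0/1 + 1/1*1/8) = [0/1, 1/8)
  'e': [0/1 + 1/1*1/8, 0/1 + 1/1*1/4) = [1/8, 1/4) <- contains code 77/512
  'd': [0/1 + 1/1*1/4, 0/1 + 1/1*1/1) = [1/4, 1/1)
  emit 'e', narrow to [1/8, 1/4)
Step 2: interval [1/8, 1/4), width = 1/4 - 1/8 = 1/8
  'f': [1/8 + 1/8*0/1, 1/8 + 1/8*1/8) = [1/8, 9/64)
  'e': [1/8 + 1/8*1/8, 1/8 + 1/8*1/4) = [9/64, 5/32) <- contains code 77/512
  'd': [1/8 + 1/8*1/4, 1/8 + 1/8*1/1) = [5/32, 1/4)
  emit 'e', narrow to [9/64, 5/32)
Step 3: interval [9/64, 5/32), width = 5/32 - 9/64 = 1/64
  'f': [9/64 + 1/64*0/1, 9/64 + 1/64*1/8) = [9/64, 73/512)
  'e': [9/64 + 1/64*1/8, 9/64 + 1/64*1/4) = [73/512, 37/256)
  'd': [9/64 + 1/64*1/4, 9/64 + 1/64*1/1) = [37/256, 5/32) <- contains code 77/512
  emit 'd', narrow to [37/256, 5/32)

Answer: eed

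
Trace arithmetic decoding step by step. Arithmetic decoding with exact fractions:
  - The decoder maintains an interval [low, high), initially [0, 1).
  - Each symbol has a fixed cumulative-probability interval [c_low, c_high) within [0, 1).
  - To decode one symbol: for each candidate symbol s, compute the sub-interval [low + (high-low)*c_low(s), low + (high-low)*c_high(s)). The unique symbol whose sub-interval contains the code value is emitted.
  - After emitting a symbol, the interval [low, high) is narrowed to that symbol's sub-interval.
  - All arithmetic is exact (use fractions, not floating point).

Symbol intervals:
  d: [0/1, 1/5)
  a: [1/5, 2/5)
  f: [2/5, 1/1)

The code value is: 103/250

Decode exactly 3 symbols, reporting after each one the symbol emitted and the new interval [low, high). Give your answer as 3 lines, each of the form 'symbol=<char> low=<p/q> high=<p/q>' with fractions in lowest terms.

Step 1: interval [0/1, 1/1), width = 1/1 - 0/1 = 1/1
  'd': [0/1 + 1/1*0/1, 0/1 + 1/1*1/5) = [0/1, 1/5)
  'a': [0/1 + 1/1*1/5, 0/1 + 1/1*2/5) = [1/5, 2/5)
  'f': [0/1 + 1/1*2/5, 0/1 + 1/1*1/1) = [2/5, 1/1) <- contains code 103/250
  emit 'f', narrow to [2/5, 1/1)
Step 2: interval [2/5, 1/1), width = 1/1 - 2/5 = 3/5
  'd': [2/5 + 3/5*0/1, 2/5 + 3/5*1/5) = [2/5, 13/25) <- contains code 103/250
  'a': [2/5 + 3/5*1/5, 2/5 + 3/5*2/5) = [13/25, 16/25)
  'f': [2/5 + 3/5*2/5, 2/5 + 3/5*1/1) = [16/25, 1/1)
  emit 'd', narrow to [2/5, 13/25)
Step 3: interval [2/5, 13/25), width = 13/25 - 2/5 = 3/25
  'd': [2/5 + 3/25*0/1, 2/5 + 3/25*1/5) = [2/5, 53/125) <- contains code 103/250
  'a': [2/5 + 3/25*1/5, 2/5 + 3/25*2/5) = [53/125, 56/125)
  'f': [2/5 + 3/25*2/5, 2/5 + 3/25*1/1) = [56/125, 13/25)
  emit 'd', narrow to [2/5, 53/125)

Answer: symbol=f low=2/5 high=1/1
symbol=d low=2/5 high=13/25
symbol=d low=2/5 high=53/125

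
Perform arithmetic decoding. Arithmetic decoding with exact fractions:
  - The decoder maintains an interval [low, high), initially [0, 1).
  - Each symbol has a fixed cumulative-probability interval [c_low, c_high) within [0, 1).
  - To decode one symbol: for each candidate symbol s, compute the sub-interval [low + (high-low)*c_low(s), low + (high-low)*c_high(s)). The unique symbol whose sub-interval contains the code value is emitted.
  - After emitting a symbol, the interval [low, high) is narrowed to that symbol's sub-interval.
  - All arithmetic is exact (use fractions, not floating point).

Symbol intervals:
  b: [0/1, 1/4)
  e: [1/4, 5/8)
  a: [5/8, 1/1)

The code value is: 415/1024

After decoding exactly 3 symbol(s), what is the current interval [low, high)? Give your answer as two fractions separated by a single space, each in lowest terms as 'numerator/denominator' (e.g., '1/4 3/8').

Step 1: interval [0/1, 1/1), width = 1/1 - 0/1 = 1/1
  'b': [0/1 + 1/1*0/1, 0/1 + 1/1*1/4) = [0/1, 1/4)
  'e': [0/1 + 1/1*1/4, 0/1 + 1/1*5/8) = [1/4, 5/8) <- contains code 415/1024
  'a': [0/1 + 1/1*5/8, 0/1 + 1/1*1/1) = [5/8, 1/1)
  emit 'e', narrow to [1/4, 5/8)
Step 2: interval [1/4, 5/8), width = 5/8 - 1/4 = 3/8
  'b': [1/4 + 3/8*0/1, 1/4 + 3/8*1/4) = [1/4, 11/32)
  'e': [1/4 + 3/8*1/4, 1/4 + 3/8*5/8) = [11/32, 31/64) <- contains code 415/1024
  'a': [1/4 + 3/8*5/8, 1/4 + 3/8*1/1) = [31/64, 5/8)
  emit 'e', narrow to [11/32, 31/64)
Step 3: interval [11/32, 31/64), width = 31/64 - 11/32 = 9/64
  'b': [11/32 + 9/64*0/1, 11/32 + 9/64*1/4) = [11/32, 97/256)
  'e': [11/32 + 9/64*1/4, 11/32 + 9/64*5/8) = [97/256, 221/512) <- contains code 415/1024
  'a': [11/32 + 9/64*5/8, 11/32 + 9/64*1/1) = [221/512, 31/64)
  emit 'e', narrow to [97/256, 221/512)

Answer: 97/256 221/512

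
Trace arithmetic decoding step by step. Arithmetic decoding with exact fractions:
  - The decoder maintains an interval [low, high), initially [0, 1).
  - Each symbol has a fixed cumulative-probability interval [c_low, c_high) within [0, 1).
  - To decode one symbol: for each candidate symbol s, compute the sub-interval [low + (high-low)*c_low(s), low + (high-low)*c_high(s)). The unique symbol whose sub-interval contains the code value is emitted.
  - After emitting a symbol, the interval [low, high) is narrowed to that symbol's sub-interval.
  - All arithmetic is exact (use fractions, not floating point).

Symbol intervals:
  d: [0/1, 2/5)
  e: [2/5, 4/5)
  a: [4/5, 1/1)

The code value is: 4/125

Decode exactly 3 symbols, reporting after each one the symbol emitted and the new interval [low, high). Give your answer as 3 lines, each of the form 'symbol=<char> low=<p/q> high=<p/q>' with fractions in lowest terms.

Answer: symbol=d low=0/1 high=2/5
symbol=d low=0/1 high=4/25
symbol=d low=0/1 high=8/125

Derivation:
Step 1: interval [0/1, 1/1), width = 1/1 - 0/1 = 1/1
  'd': [0/1 + 1/1*0/1, 0/1 + 1/1*2/5) = [0/1, 2/5) <- contains code 4/125
  'e': [0/1 + 1/1*2/5, 0/1 + 1/1*4/5) = [2/5, 4/5)
  'a': [0/1 + 1/1*4/5, 0/1 + 1/1*1/1) = [4/5, 1/1)
  emit 'd', narrow to [0/1, 2/5)
Step 2: interval [0/1, 2/5), width = 2/5 - 0/1 = 2/5
  'd': [0/1 + 2/5*0/1, 0/1 + 2/5*2/5) = [0/1, 4/25) <- contains code 4/125
  'e': [0/1 + 2/5*2/5, 0/1 + 2/5*4/5) = [4/25, 8/25)
  'a': [0/1 + 2/5*4/5, 0/1 + 2/5*1/1) = [8/25, 2/5)
  emit 'd', narrow to [0/1, 4/25)
Step 3: interval [0/1, 4/25), width = 4/25 - 0/1 = 4/25
  'd': [0/1 + 4/25*0/1, 0/1 + 4/25*2/5) = [0/1, 8/125) <- contains code 4/125
  'e': [0/1 + 4/25*2/5, 0/1 + 4/25*4/5) = [8/125, 16/125)
  'a': [0/1 + 4/25*4/5, 0/1 + 4/25*1/1) = [16/125, 4/25)
  emit 'd', narrow to [0/1, 8/125)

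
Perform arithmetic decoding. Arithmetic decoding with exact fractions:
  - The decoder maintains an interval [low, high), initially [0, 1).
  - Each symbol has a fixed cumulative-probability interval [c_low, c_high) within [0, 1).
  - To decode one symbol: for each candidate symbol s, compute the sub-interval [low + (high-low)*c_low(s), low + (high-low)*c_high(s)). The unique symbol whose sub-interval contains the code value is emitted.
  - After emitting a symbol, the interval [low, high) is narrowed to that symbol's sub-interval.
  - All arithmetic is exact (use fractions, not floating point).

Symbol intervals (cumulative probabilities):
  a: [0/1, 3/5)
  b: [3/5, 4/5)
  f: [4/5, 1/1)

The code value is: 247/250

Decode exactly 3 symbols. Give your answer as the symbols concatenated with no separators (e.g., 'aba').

Step 1: interval [0/1, 1/1), width = 1/1 - 0/1 = 1/1
  'a': [0/1 + 1/1*0/1, 0/1 + 1/1*3/5) = [0/1, 3/5)
  'b': [0/1 + 1/1*3/5, 0/1 + 1/1*4/5) = [3/5, 4/5)
  'f': [0/1 + 1/1*4/5, 0/1 + 1/1*1/1) = [4/5, 1/1) <- contains code 247/250
  emit 'f', narrow to [4/5, 1/1)
Step 2: interval [4/5, 1/1), width = 1/1 - 4/5 = 1/5
  'a': [4/5 + 1/5*0/1, 4/5 + 1/5*3/5) = [4/5, 23/25)
  'b': [4/5 + 1/5*3/5, 4/5 + 1/5*4/5) = [23/25, 24/25)
  'f': [4/5 + 1/5*4/5, 4/5 + 1/5*1/1) = [24/25, 1/1) <- contains code 247/250
  emit 'f', narrow to [24/25, 1/1)
Step 3: interval [24/25, 1/1), width = 1/1 - 24/25 = 1/25
  'a': [24/25 + 1/25*0/1, 24/25 + 1/25*3/5) = [24/25, 123/125)
  'b': [24/25 + 1/25*3/5, 24/25 + 1/25*4/5) = [123/125, 124/125) <- contains code 247/250
  'f': [24/25 + 1/25*4/5, 24/25 + 1/25*1/1) = [124/125, 1/1)
  emit 'b', narrow to [123/125, 124/125)

Answer: ffb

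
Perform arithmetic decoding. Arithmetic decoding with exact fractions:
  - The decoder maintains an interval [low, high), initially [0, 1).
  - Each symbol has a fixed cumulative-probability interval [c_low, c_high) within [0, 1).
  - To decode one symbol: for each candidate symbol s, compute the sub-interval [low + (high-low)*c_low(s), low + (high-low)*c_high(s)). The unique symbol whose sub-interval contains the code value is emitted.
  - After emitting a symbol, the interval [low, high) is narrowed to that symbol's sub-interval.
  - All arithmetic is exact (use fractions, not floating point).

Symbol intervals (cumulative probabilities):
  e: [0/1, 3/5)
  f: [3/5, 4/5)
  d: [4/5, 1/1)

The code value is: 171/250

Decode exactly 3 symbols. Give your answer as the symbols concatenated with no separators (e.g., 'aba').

Answer: fef

Derivation:
Step 1: interval [0/1, 1/1), width = 1/1 - 0/1 = 1/1
  'e': [0/1 + 1/1*0/1, 0/1 + 1/1*3/5) = [0/1, 3/5)
  'f': [0/1 + 1/1*3/5, 0/1 + 1/1*4/5) = [3/5, 4/5) <- contains code 171/250
  'd': [0/1 + 1/1*4/5, 0/1 + 1/1*1/1) = [4/5, 1/1)
  emit 'f', narrow to [3/5, 4/5)
Step 2: interval [3/5, 4/5), width = 4/5 - 3/5 = 1/5
  'e': [3/5 + 1/5*0/1, 3/5 + 1/5*3/5) = [3/5, 18/25) <- contains code 171/250
  'f': [3/5 + 1/5*3/5, 3/5 + 1/5*4/5) = [18/25, 19/25)
  'd': [3/5 + 1/5*4/5, 3/5 + 1/5*1/1) = [19/25, 4/5)
  emit 'e', narrow to [3/5, 18/25)
Step 3: interval [3/5, 18/25), width = 18/25 - 3/5 = 3/25
  'e': [3/5 + 3/25*0/1, 3/5 + 3/25*3/5) = [3/5, 84/125)
  'f': [3/5 + 3/25*3/5, 3/5 + 3/25*4/5) = [84/125, 87/125) <- contains code 171/250
  'd': [3/5 + 3/25*4/5, 3/5 + 3/25*1/1) = [87/125, 18/25)
  emit 'f', narrow to [84/125, 87/125)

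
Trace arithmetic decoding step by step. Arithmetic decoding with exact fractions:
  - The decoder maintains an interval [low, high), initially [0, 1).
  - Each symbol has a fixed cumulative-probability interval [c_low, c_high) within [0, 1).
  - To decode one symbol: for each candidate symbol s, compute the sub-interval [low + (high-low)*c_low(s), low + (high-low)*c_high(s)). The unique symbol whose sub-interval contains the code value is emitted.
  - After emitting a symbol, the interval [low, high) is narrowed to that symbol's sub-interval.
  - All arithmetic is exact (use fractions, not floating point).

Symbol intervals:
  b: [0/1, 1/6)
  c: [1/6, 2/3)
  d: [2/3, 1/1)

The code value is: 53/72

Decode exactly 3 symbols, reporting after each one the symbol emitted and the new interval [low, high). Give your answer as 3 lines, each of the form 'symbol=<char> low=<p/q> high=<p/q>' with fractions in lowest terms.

Step 1: interval [0/1, 1/1), width = 1/1 - 0/1 = 1/1
  'b': [0/1 + 1/1*0/1, 0/1 + 1/1*1/6) = [0/1, 1/6)
  'c': [0/1 + 1/1*1/6, 0/1 + 1/1*2/3) = [1/6, 2/3)
  'd': [0/1 + 1/1*2/3, 0/1 + 1/1*1/1) = [2/3, 1/1) <- contains code 53/72
  emit 'd', narrow to [2/3, 1/1)
Step 2: interval [2/3, 1/1), width = 1/1 - 2/3 = 1/3
  'b': [2/3 + 1/3*0/1, 2/3 + 1/3*1/6) = [2/3, 13/18)
  'c': [2/3 + 1/3*1/6, 2/3 + 1/3*2/3) = [13/18, 8/9) <- contains code 53/72
  'd': [2/3 + 1/3*2/3, 2/3 + 1/3*1/1) = [8/9, 1/1)
  emit 'c', narrow to [13/18, 8/9)
Step 3: interval [13/18, 8/9), width = 8/9 - 13/18 = 1/6
  'b': [13/18 + 1/6*0/1, 13/18 + 1/6*1/6) = [13/18, 3/4) <- contains code 53/72
  'c': [13/18 + 1/6*1/6, 13/18 + 1/6*2/3) = [3/4, 5/6)
  'd': [13/18 + 1/6*2/3, 13/18 + 1/6*1/1) = [5/6, 8/9)
  emit 'b', narrow to [13/18, 3/4)

Answer: symbol=d low=2/3 high=1/1
symbol=c low=13/18 high=8/9
symbol=b low=13/18 high=3/4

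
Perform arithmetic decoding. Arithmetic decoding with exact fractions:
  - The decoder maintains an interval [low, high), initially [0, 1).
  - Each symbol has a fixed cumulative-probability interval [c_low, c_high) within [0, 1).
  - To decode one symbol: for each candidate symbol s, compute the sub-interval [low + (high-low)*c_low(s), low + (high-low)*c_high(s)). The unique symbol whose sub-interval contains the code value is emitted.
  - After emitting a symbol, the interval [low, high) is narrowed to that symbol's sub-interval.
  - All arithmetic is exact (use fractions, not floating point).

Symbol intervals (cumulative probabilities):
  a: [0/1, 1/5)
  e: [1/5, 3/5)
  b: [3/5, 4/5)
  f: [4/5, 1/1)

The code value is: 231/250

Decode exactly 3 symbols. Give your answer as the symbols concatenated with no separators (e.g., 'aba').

Answer: fba

Derivation:
Step 1: interval [0/1, 1/1), width = 1/1 - 0/1 = 1/1
  'a': [0/1 + 1/1*0/1, 0/1 + 1/1*1/5) = [0/1, 1/5)
  'e': [0/1 + 1/1*1/5, 0/1 + 1/1*3/5) = [1/5, 3/5)
  'b': [0/1 + 1/1*3/5, 0/1 + 1/1*4/5) = [3/5, 4/5)
  'f': [0/1 + 1/1*4/5, 0/1 + 1/1*1/1) = [4/5, 1/1) <- contains code 231/250
  emit 'f', narrow to [4/5, 1/1)
Step 2: interval [4/5, 1/1), width = 1/1 - 4/5 = 1/5
  'a': [4/5 + 1/5*0/1, 4/5 + 1/5*1/5) = [4/5, 21/25)
  'e': [4/5 + 1/5*1/5, 4/5 + 1/5*3/5) = [21/25, 23/25)
  'b': [4/5 + 1/5*3/5, 4/5 + 1/5*4/5) = [23/25, 24/25) <- contains code 231/250
  'f': [4/5 + 1/5*4/5, 4/5 + 1/5*1/1) = [24/25, 1/1)
  emit 'b', narrow to [23/25, 24/25)
Step 3: interval [23/25, 24/25), width = 24/25 - 23/25 = 1/25
  'a': [23/25 + 1/25*0/1, 23/25 + 1/25*1/5) = [23/25, 116/125) <- contains code 231/250
  'e': [23/25 + 1/25*1/5, 23/25 + 1/25*3/5) = [116/125, 118/125)
  'b': [23/25 + 1/25*3/5, 23/25 + 1/25*4/5) = [118/125, 119/125)
  'f': [23/25 + 1/25*4/5, 23/25 + 1/25*1/1) = [119/125, 24/25)
  emit 'a', narrow to [23/25, 116/125)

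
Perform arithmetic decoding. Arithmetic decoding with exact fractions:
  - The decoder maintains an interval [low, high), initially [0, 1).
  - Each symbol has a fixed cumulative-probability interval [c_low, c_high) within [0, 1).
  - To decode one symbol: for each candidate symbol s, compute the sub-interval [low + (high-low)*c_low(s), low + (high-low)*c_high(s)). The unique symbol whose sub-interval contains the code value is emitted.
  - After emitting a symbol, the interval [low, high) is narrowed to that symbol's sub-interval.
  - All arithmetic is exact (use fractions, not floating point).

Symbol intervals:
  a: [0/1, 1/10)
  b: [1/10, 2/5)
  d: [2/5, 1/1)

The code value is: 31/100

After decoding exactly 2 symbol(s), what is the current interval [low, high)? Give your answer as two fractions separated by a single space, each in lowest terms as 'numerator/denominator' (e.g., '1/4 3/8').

Answer: 11/50 2/5

Derivation:
Step 1: interval [0/1, 1/1), width = 1/1 - 0/1 = 1/1
  'a': [0/1 + 1/1*0/1, 0/1 + 1/1*1/10) = [0/1, 1/10)
  'b': [0/1 + 1/1*1/10, 0/1 + 1/1*2/5) = [1/10, 2/5) <- contains code 31/100
  'd': [0/1 + 1/1*2/5, 0/1 + 1/1*1/1) = [2/5, 1/1)
  emit 'b', narrow to [1/10, 2/5)
Step 2: interval [1/10, 2/5), width = 2/5 - 1/10 = 3/10
  'a': [1/10 + 3/10*0/1, 1/10 + 3/10*1/10) = [1/10, 13/100)
  'b': [1/10 + 3/10*1/10, 1/10 + 3/10*2/5) = [13/100, 11/50)
  'd': [1/10 + 3/10*2/5, 1/10 + 3/10*1/1) = [11/50, 2/5) <- contains code 31/100
  emit 'd', narrow to [11/50, 2/5)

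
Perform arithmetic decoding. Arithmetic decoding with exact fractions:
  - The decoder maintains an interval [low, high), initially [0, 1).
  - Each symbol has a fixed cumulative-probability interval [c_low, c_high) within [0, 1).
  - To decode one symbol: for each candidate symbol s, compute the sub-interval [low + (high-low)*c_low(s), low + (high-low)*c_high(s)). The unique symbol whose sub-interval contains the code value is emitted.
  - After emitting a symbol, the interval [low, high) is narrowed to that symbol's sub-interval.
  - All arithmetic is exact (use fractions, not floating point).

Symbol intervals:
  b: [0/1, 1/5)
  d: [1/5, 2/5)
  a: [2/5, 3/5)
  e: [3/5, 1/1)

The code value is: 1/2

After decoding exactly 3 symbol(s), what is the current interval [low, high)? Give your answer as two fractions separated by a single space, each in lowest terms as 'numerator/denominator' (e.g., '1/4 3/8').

Step 1: interval [0/1, 1/1), width = 1/1 - 0/1 = 1/1
  'b': [0/1 + 1/1*0/1, 0/1 + 1/1*1/5) = [0/1, 1/5)
  'd': [0/1 + 1/1*1/5, 0/1 + 1/1*2/5) = [1/5, 2/5)
  'a': [0/1 + 1/1*2/5, 0/1 + 1/1*3/5) = [2/5, 3/5) <- contains code 1/2
  'e': [0/1 + 1/1*3/5, 0/1 + 1/1*1/1) = [3/5, 1/1)
  emit 'a', narrow to [2/5, 3/5)
Step 2: interval [2/5, 3/5), width = 3/5 - 2/5 = 1/5
  'b': [2/5 + 1/5*0/1, 2/5 + 1/5*1/5) = [2/5, 11/25)
  'd': [2/5 + 1/5*1/5, 2/5 + 1/5*2/5) = [11/25, 12/25)
  'a': [2/5 + 1/5*2/5, 2/5 + 1/5*3/5) = [12/25, 13/25) <- contains code 1/2
  'e': [2/5 + 1/5*3/5, 2/5 + 1/5*1/1) = [13/25, 3/5)
  emit 'a', narrow to [12/25, 13/25)
Step 3: interval [12/25, 13/25), width = 13/25 - 12/25 = 1/25
  'b': [12/25 + 1/25*0/1, 12/25 + 1/25*1/5) = [12/25, 61/125)
  'd': [12/25 + 1/25*1/5, 12/25 + 1/25*2/5) = [61/125, 62/125)
  'a': [12/25 + 1/25*2/5, 12/25 + 1/25*3/5) = [62/125, 63/125) <- contains code 1/2
  'e': [12/25 + 1/25*3/5, 12/25 + 1/25*1/1) = [63/125, 13/25)
  emit 'a', narrow to [62/125, 63/125)

Answer: 62/125 63/125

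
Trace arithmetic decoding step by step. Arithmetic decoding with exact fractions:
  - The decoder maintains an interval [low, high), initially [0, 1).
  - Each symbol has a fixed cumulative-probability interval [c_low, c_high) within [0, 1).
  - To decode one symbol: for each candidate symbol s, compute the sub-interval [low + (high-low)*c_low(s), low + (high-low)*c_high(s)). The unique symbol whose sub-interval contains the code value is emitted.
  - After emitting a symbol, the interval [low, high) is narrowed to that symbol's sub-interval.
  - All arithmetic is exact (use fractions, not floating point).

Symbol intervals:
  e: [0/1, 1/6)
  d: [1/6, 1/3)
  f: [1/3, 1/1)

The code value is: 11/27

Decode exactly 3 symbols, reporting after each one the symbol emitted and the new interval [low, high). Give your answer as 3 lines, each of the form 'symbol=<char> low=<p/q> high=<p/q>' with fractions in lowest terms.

Answer: symbol=f low=1/3 high=1/1
symbol=e low=1/3 high=4/9
symbol=f low=10/27 high=4/9

Derivation:
Step 1: interval [0/1, 1/1), width = 1/1 - 0/1 = 1/1
  'e': [0/1 + 1/1*0/1, 0/1 + 1/1*1/6) = [0/1, 1/6)
  'd': [0/1 + 1/1*1/6, 0/1 + 1/1*1/3) = [1/6, 1/3)
  'f': [0/1 + 1/1*1/3, 0/1 + 1/1*1/1) = [1/3, 1/1) <- contains code 11/27
  emit 'f', narrow to [1/3, 1/1)
Step 2: interval [1/3, 1/1), width = 1/1 - 1/3 = 2/3
  'e': [1/3 + 2/3*0/1, 1/3 + 2/3*1/6) = [1/3, 4/9) <- contains code 11/27
  'd': [1/3 + 2/3*1/6, 1/3 + 2/3*1/3) = [4/9, 5/9)
  'f': [1/3 + 2/3*1/3, 1/3 + 2/3*1/1) = [5/9, 1/1)
  emit 'e', narrow to [1/3, 4/9)
Step 3: interval [1/3, 4/9), width = 4/9 - 1/3 = 1/9
  'e': [1/3 + 1/9*0/1, 1/3 + 1/9*1/6) = [1/3, 19/54)
  'd': [1/3 + 1/9*1/6, 1/3 + 1/9*1/3) = [19/54, 10/27)
  'f': [1/3 + 1/9*1/3, 1/3 + 1/9*1/1) = [10/27, 4/9) <- contains code 11/27
  emit 'f', narrow to [10/27, 4/9)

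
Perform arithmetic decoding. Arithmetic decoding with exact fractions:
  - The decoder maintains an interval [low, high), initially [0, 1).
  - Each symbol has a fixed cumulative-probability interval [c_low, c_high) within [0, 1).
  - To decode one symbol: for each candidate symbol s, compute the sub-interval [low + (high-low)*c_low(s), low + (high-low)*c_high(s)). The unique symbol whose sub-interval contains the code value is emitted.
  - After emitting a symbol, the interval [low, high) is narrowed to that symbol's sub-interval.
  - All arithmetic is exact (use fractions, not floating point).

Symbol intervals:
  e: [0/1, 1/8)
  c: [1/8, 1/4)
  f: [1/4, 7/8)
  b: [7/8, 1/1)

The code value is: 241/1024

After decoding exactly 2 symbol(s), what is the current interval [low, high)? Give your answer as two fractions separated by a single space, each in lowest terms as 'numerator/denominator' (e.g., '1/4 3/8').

Step 1: interval [0/1, 1/1), width = 1/1 - 0/1 = 1/1
  'e': [0/1 + 1/1*0/1, 0/1 + 1/1*1/8) = [0/1, 1/8)
  'c': [0/1 + 1/1*1/8, 0/1 + 1/1*1/4) = [1/8, 1/4) <- contains code 241/1024
  'f': [0/1 + 1/1*1/4, 0/1 + 1/1*7/8) = [1/4, 7/8)
  'b': [0/1 + 1/1*7/8, 0/1 + 1/1*1/1) = [7/8, 1/1)
  emit 'c', narrow to [1/8, 1/4)
Step 2: interval [1/8, 1/4), width = 1/4 - 1/8 = 1/8
  'e': [1/8 + 1/8*0/1, 1/8 + 1/8*1/8) = [1/8, 9/64)
  'c': [1/8 + 1/8*1/8, 1/8 + 1/8*1/4) = [9/64, 5/32)
  'f': [1/8 + 1/8*1/4, 1/8 + 1/8*7/8) = [5/32, 15/64)
  'b': [1/8 + 1/8*7/8, 1/8 + 1/8*1/1) = [15/64, 1/4) <- contains code 241/1024
  emit 'b', narrow to [15/64, 1/4)

Answer: 15/64 1/4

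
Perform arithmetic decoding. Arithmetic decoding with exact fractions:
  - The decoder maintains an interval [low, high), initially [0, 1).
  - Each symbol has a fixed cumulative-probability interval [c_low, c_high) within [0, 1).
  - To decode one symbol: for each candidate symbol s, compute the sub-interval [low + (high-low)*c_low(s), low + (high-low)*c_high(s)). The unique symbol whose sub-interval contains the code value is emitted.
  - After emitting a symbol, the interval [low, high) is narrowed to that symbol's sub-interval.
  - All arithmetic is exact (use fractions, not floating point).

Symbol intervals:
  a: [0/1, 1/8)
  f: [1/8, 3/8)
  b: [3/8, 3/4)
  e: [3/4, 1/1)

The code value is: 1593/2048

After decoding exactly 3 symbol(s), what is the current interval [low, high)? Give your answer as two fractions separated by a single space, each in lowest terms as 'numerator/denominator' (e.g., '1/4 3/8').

Step 1: interval [0/1, 1/1), width = 1/1 - 0/1 = 1/1
  'a': [0/1 + 1/1*0/1, 0/1 + 1/1*1/8) = [0/1, 1/8)
  'f': [0/1 + 1/1*1/8, 0/1 + 1/1*3/8) = [1/8, 3/8)
  'b': [0/1 + 1/1*3/8, 0/1 + 1/1*3/4) = [3/8, 3/4)
  'e': [0/1 + 1/1*3/4, 0/1 + 1/1*1/1) = [3/4, 1/1) <- contains code 1593/2048
  emit 'e', narrow to [3/4, 1/1)
Step 2: interval [3/4, 1/1), width = 1/1 - 3/4 = 1/4
  'a': [3/4 + 1/4*0/1, 3/4 + 1/4*1/8) = [3/4, 25/32) <- contains code 1593/2048
  'f': [3/4 + 1/4*1/8, 3/4 + 1/4*3/8) = [25/32, 27/32)
  'b': [3/4 + 1/4*3/8, 3/4 + 1/4*3/4) = [27/32, 15/16)
  'e': [3/4 + 1/4*3/4, 3/4 + 1/4*1/1) = [15/16, 1/1)
  emit 'a', narrow to [3/4, 25/32)
Step 3: interval [3/4, 25/32), width = 25/32 - 3/4 = 1/32
  'a': [3/4 + 1/32*0/1, 3/4 + 1/32*1/8) = [3/4, 193/256)
  'f': [3/4 + 1/32*1/8, 3/4 + 1/32*3/8) = [193/256, 195/256)
  'b': [3/4 + 1/32*3/8, 3/4 + 1/32*3/4) = [195/256, 99/128)
  'e': [3/4 + 1/32*3/4, 3/4 + 1/32*1/1) = [99/128, 25/32) <- contains code 1593/2048
  emit 'e', narrow to [99/128, 25/32)

Answer: 99/128 25/32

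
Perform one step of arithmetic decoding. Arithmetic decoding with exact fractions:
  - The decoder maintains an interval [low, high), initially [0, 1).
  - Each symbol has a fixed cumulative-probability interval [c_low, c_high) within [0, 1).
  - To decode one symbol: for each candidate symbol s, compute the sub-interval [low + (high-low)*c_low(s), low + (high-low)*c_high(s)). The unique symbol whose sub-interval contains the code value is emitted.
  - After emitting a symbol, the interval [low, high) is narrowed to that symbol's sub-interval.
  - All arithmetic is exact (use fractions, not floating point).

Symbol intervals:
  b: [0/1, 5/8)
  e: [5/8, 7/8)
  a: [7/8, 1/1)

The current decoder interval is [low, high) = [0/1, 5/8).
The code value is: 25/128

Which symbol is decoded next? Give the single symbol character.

Interval width = high − low = 5/8 − 0/1 = 5/8
Scaled code = (code − low) / width = (25/128 − 0/1) / 5/8 = 5/16
  b: [0/1, 5/8) ← scaled code falls here ✓
  e: [5/8, 7/8) 
  a: [7/8, 1/1) 

Answer: b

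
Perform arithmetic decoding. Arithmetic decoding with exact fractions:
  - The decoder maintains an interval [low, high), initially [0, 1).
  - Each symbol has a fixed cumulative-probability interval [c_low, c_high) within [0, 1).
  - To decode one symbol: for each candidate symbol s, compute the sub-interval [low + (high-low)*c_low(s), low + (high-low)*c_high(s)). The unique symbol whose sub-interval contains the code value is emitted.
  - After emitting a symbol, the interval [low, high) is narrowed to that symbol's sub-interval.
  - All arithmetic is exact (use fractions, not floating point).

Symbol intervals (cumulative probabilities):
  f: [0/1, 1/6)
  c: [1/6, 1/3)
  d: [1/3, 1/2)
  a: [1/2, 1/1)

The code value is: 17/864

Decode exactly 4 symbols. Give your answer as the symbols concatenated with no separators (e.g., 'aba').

Step 1: interval [0/1, 1/1), width = 1/1 - 0/1 = 1/1
  'f': [0/1 + 1/1*0/1, 0/1 + 1/1*1/6) = [0/1, 1/6) <- contains code 17/864
  'c': [0/1 + 1/1*1/6, 0/1 + 1/1*1/3) = [1/6, 1/3)
  'd': [0/1 + 1/1*1/3, 0/1 + 1/1*1/2) = [1/3, 1/2)
  'a': [0/1 + 1/1*1/2, 0/1 + 1/1*1/1) = [1/2, 1/1)
  emit 'f', narrow to [0/1, 1/6)
Step 2: interval [0/1, 1/6), width = 1/6 - 0/1 = 1/6
  'f': [0/1 + 1/6*0/1, 0/1 + 1/6*1/6) = [0/1, 1/36) <- contains code 17/864
  'c': [0/1 + 1/6*1/6, 0/1 + 1/6*1/3) = [1/36, 1/18)
  'd': [0/1 + 1/6*1/3, 0/1 + 1/6*1/2) = [1/18, 1/12)
  'a': [0/1 + 1/6*1/2, 0/1 + 1/6*1/1) = [1/12, 1/6)
  emit 'f', narrow to [0/1, 1/36)
Step 3: interval [0/1, 1/36), width = 1/36 - 0/1 = 1/36
  'f': [0/1 + 1/36*0/1, 0/1 + 1/36*1/6) = [0/1, 1/216)
  'c': [0/1 + 1/36*1/6, 0/1 + 1/36*1/3) = [1/216, 1/108)
  'd': [0/1 + 1/36*1/3, 0/1 + 1/36*1/2) = [1/108, 1/72)
  'a': [0/1 + 1/36*1/2, 0/1 + 1/36*1/1) = [1/72, 1/36) <- contains code 17/864
  emit 'a', narrow to [1/72, 1/36)
Step 4: interval [1/72, 1/36), width = 1/36 - 1/72 = 1/72
  'f': [1/72 + 1/72*0/1, 1/72 + 1/72*1/6) = [1/72, 7/432)
  'c': [1/72 + 1/72*1/6, 1/72 + 1/72*1/3) = [7/432, 1/54)
  'd': [1/72 + 1/72*1/3, 1/72 + 1/72*1/2) = [1/54, 1/48) <- contains code 17/864
  'a': [1/72 + 1/72*1/2, 1/72 + 1/72*1/1) = [1/48, 1/36)
  emit 'd', narrow to [1/54, 1/48)

Answer: ffad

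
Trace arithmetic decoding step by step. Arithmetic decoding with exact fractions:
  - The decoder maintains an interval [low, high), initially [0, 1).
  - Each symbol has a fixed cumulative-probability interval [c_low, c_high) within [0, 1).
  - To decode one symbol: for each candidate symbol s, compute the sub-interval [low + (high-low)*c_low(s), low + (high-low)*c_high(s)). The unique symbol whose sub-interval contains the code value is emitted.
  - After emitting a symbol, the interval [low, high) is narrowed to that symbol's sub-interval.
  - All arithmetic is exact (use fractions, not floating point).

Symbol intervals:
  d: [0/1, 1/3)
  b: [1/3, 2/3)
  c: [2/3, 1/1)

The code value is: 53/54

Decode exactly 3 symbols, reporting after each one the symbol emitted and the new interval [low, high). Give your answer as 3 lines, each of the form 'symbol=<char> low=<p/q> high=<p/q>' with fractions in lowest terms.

Answer: symbol=c low=2/3 high=1/1
symbol=c low=8/9 high=1/1
symbol=c low=26/27 high=1/1

Derivation:
Step 1: interval [0/1, 1/1), width = 1/1 - 0/1 = 1/1
  'd': [0/1 + 1/1*0/1, 0/1 + 1/1*1/3) = [0/1, 1/3)
  'b': [0/1 + 1/1*1/3, 0/1 + 1/1*2/3) = [1/3, 2/3)
  'c': [0/1 + 1/1*2/3, 0/1 + 1/1*1/1) = [2/3, 1/1) <- contains code 53/54
  emit 'c', narrow to [2/3, 1/1)
Step 2: interval [2/3, 1/1), width = 1/1 - 2/3 = 1/3
  'd': [2/3 + 1/3*0/1, 2/3 + 1/3*1/3) = [2/3, 7/9)
  'b': [2/3 + 1/3*1/3, 2/3 + 1/3*2/3) = [7/9, 8/9)
  'c': [2/3 + 1/3*2/3, 2/3 + 1/3*1/1) = [8/9, 1/1) <- contains code 53/54
  emit 'c', narrow to [8/9, 1/1)
Step 3: interval [8/9, 1/1), width = 1/1 - 8/9 = 1/9
  'd': [8/9 + 1/9*0/1, 8/9 + 1/9*1/3) = [8/9, 25/27)
  'b': [8/9 + 1/9*1/3, 8/9 + 1/9*2/3) = [25/27, 26/27)
  'c': [8/9 + 1/9*2/3, 8/9 + 1/9*1/1) = [26/27, 1/1) <- contains code 53/54
  emit 'c', narrow to [26/27, 1/1)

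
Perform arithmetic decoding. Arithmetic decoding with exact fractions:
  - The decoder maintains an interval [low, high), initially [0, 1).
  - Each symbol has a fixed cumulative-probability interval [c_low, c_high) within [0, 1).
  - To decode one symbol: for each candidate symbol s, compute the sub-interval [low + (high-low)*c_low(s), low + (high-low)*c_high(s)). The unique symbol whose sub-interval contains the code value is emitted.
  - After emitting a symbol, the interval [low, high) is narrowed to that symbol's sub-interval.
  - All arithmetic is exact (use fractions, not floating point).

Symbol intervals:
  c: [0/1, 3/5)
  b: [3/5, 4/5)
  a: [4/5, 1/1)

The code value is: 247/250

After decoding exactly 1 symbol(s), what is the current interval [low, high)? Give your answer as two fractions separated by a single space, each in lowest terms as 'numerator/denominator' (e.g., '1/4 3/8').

Answer: 4/5 1/1

Derivation:
Step 1: interval [0/1, 1/1), width = 1/1 - 0/1 = 1/1
  'c': [0/1 + 1/1*0/1, 0/1 + 1/1*3/5) = [0/1, 3/5)
  'b': [0/1 + 1/1*3/5, 0/1 + 1/1*4/5) = [3/5, 4/5)
  'a': [0/1 + 1/1*4/5, 0/1 + 1/1*1/1) = [4/5, 1/1) <- contains code 247/250
  emit 'a', narrow to [4/5, 1/1)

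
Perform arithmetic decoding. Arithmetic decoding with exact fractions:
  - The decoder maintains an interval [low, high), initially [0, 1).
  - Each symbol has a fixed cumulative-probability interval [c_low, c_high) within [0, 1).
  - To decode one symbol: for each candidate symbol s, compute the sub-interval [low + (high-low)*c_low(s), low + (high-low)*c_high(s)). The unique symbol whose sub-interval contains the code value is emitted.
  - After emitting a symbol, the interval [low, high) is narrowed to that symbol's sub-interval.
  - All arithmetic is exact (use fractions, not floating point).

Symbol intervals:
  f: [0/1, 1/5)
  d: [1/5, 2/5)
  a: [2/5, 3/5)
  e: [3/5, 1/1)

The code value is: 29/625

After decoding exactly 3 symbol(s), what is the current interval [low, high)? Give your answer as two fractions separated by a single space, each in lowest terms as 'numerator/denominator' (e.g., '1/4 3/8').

Step 1: interval [0/1, 1/1), width = 1/1 - 0/1 = 1/1
  'f': [0/1 + 1/1*0/1, 0/1 + 1/1*1/5) = [0/1, 1/5) <- contains code 29/625
  'd': [0/1 + 1/1*1/5, 0/1 + 1/1*2/5) = [1/5, 2/5)
  'a': [0/1 + 1/1*2/5, 0/1 + 1/1*3/5) = [2/5, 3/5)
  'e': [0/1 + 1/1*3/5, 0/1 + 1/1*1/1) = [3/5, 1/1)
  emit 'f', narrow to [0/1, 1/5)
Step 2: interval [0/1, 1/5), width = 1/5 - 0/1 = 1/5
  'f': [0/1 + 1/5*0/1, 0/1 + 1/5*1/5) = [0/1, 1/25)
  'd': [0/1 + 1/5*1/5, 0/1 + 1/5*2/5) = [1/25, 2/25) <- contains code 29/625
  'a': [0/1 + 1/5*2/5, 0/1 + 1/5*3/5) = [2/25, 3/25)
  'e': [0/1 + 1/5*3/5, 0/1 + 1/5*1/1) = [3/25, 1/5)
  emit 'd', narrow to [1/25, 2/25)
Step 3: interval [1/25, 2/25), width = 2/25 - 1/25 = 1/25
  'f': [1/25 + 1/25*0/1, 1/25 + 1/25*1/5) = [1/25, 6/125) <- contains code 29/625
  'd': [1/25 + 1/25*1/5, 1/25 + 1/25*2/5) = [6/125, 7/125)
  'a': [1/25 + 1/25*2/5, 1/25 + 1/25*3/5) = [7/125, 8/125)
  'e': [1/25 + 1/25*3/5, 1/25 + 1/25*1/1) = [8/125, 2/25)
  emit 'f', narrow to [1/25, 6/125)

Answer: 1/25 6/125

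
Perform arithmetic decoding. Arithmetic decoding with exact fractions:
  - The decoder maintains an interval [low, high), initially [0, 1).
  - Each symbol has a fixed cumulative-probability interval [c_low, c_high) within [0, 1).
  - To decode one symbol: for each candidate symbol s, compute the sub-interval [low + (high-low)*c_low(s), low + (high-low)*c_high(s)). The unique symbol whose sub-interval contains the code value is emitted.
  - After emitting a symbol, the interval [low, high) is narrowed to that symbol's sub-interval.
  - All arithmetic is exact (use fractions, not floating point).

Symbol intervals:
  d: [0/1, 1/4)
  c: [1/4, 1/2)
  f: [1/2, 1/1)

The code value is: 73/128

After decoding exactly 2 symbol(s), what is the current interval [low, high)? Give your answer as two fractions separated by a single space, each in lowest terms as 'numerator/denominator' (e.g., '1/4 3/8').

Step 1: interval [0/1, 1/1), width = 1/1 - 0/1 = 1/1
  'd': [0/1 + 1/1*0/1, 0/1 + 1/1*1/4) = [0/1, 1/4)
  'c': [0/1 + 1/1*1/4, 0/1 + 1/1*1/2) = [1/4, 1/2)
  'f': [0/1 + 1/1*1/2, 0/1 + 1/1*1/1) = [1/2, 1/1) <- contains code 73/128
  emit 'f', narrow to [1/2, 1/1)
Step 2: interval [1/2, 1/1), width = 1/1 - 1/2 = 1/2
  'd': [1/2 + 1/2*0/1, 1/2 + 1/2*1/4) = [1/2, 5/8) <- contains code 73/128
  'c': [1/2 + 1/2*1/4, 1/2 + 1/2*1/2) = [5/8, 3/4)
  'f': [1/2 + 1/2*1/2, 1/2 + 1/2*1/1) = [3/4, 1/1)
  emit 'd', narrow to [1/2, 5/8)

Answer: 1/2 5/8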